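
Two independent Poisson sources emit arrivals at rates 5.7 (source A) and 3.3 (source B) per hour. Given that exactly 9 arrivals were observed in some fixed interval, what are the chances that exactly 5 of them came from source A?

0.2321

Given the total, each event is independently from source A with probability p = λ_A/(λ_A+λ_B) = 5.7/9 ≈ 0.6333.
So K ~ Binomial(9, 5.7/9): P(K = 5) = C(9,5) · (5.7/9)^5 · (3.3/9)^4 ≈ 0.2321.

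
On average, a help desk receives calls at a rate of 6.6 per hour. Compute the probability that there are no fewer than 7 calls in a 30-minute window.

Over the interval, μ = 6.6 × 0.5 = 3.3 (a 30-minute window = 0.5 hours).
P(N ≥ 7) = 1 − P(N ≤ 6) = 1 − Σ_{j=0}^{6} e^(−μ) μ^j/j! ≈ 0.0510.

0.0510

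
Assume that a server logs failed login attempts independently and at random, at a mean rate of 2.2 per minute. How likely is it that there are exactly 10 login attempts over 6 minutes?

0.0819

Over the interval, μ = 2.2 × 6 = 13.2 (6 minutes).
P(N = 10) = e^(−μ) μ^10/10! = e^(−13.2) · 13.2^10/3628800 ≈ 0.0819.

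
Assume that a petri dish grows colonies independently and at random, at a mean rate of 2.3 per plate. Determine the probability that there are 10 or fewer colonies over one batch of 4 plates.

0.6820

Over the interval, μ = 2.3 × 4 = 9.2 (a batch of 4 plates = 4 plates).
P(N ≤ 10) = Σ_{j=0}^{10} e^(−μ) μ^j/j! ≈ 0.6820.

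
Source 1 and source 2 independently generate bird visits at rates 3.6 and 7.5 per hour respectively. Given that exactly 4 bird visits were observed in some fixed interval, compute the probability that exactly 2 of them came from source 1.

Given the total, each event is independently from source 1 with probability p = λ_1/(λ_1+λ_2) = 3.6/11.1 ≈ 0.3243.
So K ~ Binomial(4, 3.6/11.1): P(K = 2) = C(4,2) · (3.6/11.1)^2 · (7.5/11.1)^2 ≈ 0.2881.

0.2881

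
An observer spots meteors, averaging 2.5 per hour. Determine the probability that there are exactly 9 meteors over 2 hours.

Over the interval, μ = 2.5 × 2 = 5 (2 hours).
P(N = 9) = e^(−μ) μ^9/9! = e^(−5) · 5^9/362880 ≈ 0.0363.

0.0363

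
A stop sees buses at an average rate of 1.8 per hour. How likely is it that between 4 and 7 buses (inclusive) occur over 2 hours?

0.4540

Over the interval, μ = 1.8 × 2 = 3.6 (2 hours).
P(4 ≤ N ≤ 7) = Σ_{j=4}^{7} e^(−3.6) · 3.6^j/j! ≈ 0.4540.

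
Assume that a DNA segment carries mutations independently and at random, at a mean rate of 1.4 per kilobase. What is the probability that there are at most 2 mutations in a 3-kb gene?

Over the interval, μ = 1.4 × 3 = 4.2 (a 3-kb gene = 3 kilobases).
P(N ≤ 2) = Σ_{j=0}^{2} e^(−μ) μ^j/j! ≈ 0.2102.

0.2102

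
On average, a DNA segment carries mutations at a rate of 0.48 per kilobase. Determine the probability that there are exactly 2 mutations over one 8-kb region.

Over the interval, μ = 0.48 × 8 = 3.84 (an 8-kb region = 8 kilobases).
P(N = 2) = e^(−μ) μ^2/2! = e^(−3.84) · 3.84^2/2 ≈ 0.1585.

0.1585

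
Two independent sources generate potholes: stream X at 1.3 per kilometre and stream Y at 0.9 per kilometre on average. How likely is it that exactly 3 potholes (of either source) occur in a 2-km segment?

0.1743

Independent Poisson processes superpose: combined rate λ = 1.3 + 0.9 = 2.2 per kilometre.
Over the interval, μ = 2.2 × 2 = 4.4 (a 2-km segment = 2 kilometres).
P(N = 3) = e^(−4.4) · 4.4^3/3! ≈ 0.1743.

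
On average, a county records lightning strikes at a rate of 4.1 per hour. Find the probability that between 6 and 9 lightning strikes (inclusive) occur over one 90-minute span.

Over the interval, μ = 4.1 × 1.5 = 6.15 (a 90-minute span = 1.5 hours).
P(6 ≤ N ≤ 9) = Σ_{j=6}^{9} e^(−6.15) · 6.15^j/j! ≈ 0.4835.

0.4835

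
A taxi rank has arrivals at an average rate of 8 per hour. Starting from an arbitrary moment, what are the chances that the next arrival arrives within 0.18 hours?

Inter-arrival times are exponential with rate λ = 8 per hour.
P(T ≤ 0.18) = 1 − e^(−λt) = 1 − e^(−8 × 0.18) = 1 − e^(−1.44) ≈ 0.7631.

0.7631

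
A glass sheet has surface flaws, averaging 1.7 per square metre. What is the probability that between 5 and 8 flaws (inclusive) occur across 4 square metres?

0.5627

Over the interval, μ = 1.7 × 4 = 6.8 (4 square metres).
P(5 ≤ N ≤ 8) = Σ_{j=5}^{8} e^(−6.8) · 6.8^j/j! ≈ 0.5627.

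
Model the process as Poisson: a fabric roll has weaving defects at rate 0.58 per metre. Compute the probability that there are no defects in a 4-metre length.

Over the interval, μ = 0.58 × 4 = 2.32 (a 4-metre length = 4 metres).
P(N = 0) = e^(−μ) μ^0/0! = e^(−2.32) · 2.32^0/1 ≈ 0.0983.

0.0983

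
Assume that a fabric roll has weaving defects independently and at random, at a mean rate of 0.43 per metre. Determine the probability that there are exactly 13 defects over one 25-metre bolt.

Over the interval, μ = 0.43 × 25 = 10.75 (a 25-metre bolt = 25 metres).
P(N = 13) = e^(−μ) μ^13/13! = e^(−10.75) · 10.75^13/6227020800 ≈ 0.0882.

0.0882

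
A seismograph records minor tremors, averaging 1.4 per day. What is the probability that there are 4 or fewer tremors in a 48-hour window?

0.8477

Over the interval, μ = 1.4 × 2 = 2.8 (a 48-hour window = 2 days).
P(N ≤ 4) = Σ_{j=0}^{4} e^(−μ) μ^j/j! ≈ 0.8477.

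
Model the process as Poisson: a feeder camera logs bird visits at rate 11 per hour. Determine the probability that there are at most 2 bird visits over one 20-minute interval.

0.2911

Over the interval, μ = 11 × 1/3 ≈ 3.66667 (a 20-minute interval = 1/3 hours).
P(N ≤ 2) = Σ_{j=0}^{2} e^(−μ) μ^j/j! ≈ 0.2911.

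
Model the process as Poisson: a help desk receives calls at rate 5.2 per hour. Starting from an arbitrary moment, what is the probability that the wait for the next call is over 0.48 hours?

0.0824

The wait for the next event is exponential with rate λ = 5.2 per hour.
P(T > 0.48) = e^(−λt) = e^(−5.2 × 0.48) = e^(−2.496) ≈ 0.0824.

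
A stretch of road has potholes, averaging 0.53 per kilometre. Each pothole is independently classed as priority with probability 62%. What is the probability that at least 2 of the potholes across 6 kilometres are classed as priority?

0.5863

Thinning: the potholes that are classed as priority themselves form a Poisson process with rate 0.62 × 0.53 = 0.3286 per kilometre.
Over the interval, μ = 0.3286 × 6 = 1.9716 (6 kilometres).
P(N ≥ 2) = 1 − P(N ≤ 1) ≈ 0.5863.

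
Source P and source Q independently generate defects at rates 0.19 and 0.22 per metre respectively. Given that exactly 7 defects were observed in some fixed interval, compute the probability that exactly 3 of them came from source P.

Given the total, each event is independently from source P with probability p = λ_P/(λ_P+λ_Q) = 0.19/0.41 ≈ 0.4634.
So K ~ Binomial(7, 0.19/0.41): P(K = 3) = C(7,3) · (0.19/0.41)^3 · (0.22/0.41)^4 ≈ 0.2888.

0.2888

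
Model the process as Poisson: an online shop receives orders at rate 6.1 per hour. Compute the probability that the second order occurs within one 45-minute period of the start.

Over the interval, μ = 6.1 × 0.75 = 4.575 (a 45-minute period = 0.75 hours).
The second arrival falls in the interval iff at least 2 events occur there: P(S_2 ≤ t) = P(N ≥ 2) = 1 − P(N ≤ 1) ≈ 0.9425.

0.9425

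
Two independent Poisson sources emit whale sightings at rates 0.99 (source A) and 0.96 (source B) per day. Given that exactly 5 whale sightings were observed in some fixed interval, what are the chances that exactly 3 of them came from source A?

0.3172

Given the total, each event is independently from source A with probability p = λ_A/(λ_A+λ_B) = 0.99/1.95 ≈ 0.5077.
So K ~ Binomial(5, 0.99/1.95): P(K = 3) = C(5,3) · (0.99/1.95)^3 · (0.96/1.95)^2 ≈ 0.3172.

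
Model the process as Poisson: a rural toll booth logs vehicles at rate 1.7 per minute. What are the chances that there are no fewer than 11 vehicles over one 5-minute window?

Over the interval, μ = 1.7 × 5 = 8.5 (a 5-minute window = 5 minutes).
P(N ≥ 11) = 1 − P(N ≤ 10) = 1 − Σ_{j=0}^{10} e^(−μ) μ^j/j! ≈ 0.2366.

0.2366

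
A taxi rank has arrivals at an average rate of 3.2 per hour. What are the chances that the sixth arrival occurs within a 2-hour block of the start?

Over the interval, μ = 3.2 × 2 = 6.4 (a 2-hour block = 2 hours).
The sixth arrival falls in the interval iff at least 6 events occur there: P(S_6 ≤ t) = P(N ≥ 6) = 1 − P(N ≤ 5) ≈ 0.6163.

0.6163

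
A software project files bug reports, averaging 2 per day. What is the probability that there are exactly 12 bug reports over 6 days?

0.1144

Over the interval, μ = 2 × 6 = 12 (6 days).
P(N = 12) = e^(−μ) μ^12/12! = e^(−12) · 12^12/479001600 ≈ 0.1144.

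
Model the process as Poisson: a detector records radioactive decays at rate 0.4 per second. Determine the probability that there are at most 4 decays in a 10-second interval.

Over the interval, μ = 0.4 × 10 = 4 (a 10-second interval = 10 seconds).
P(N ≤ 4) = Σ_{j=0}^{4} e^(−μ) μ^j/j! ≈ 0.6288.

0.6288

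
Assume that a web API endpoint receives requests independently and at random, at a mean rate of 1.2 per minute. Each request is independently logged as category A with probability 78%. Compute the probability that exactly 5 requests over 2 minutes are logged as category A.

Thinning: the requests that are logged as category A themselves form a Poisson process with rate 0.78 × 1.2 = 0.936 per minute.
Over the interval, μ = 0.936 × 2 = 1.872 (2 minutes).
P(N = 5) = e^(−1.872) · 1.872^5/5! ≈ 0.0295.

0.0295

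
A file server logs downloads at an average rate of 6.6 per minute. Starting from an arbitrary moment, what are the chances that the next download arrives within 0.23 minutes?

Inter-arrival times are exponential with rate λ = 6.6 per minute.
P(T ≤ 0.23) = 1 − e^(−λt) = 1 − e^(−6.6 × 0.23) = 1 − e^(−1.518) ≈ 0.7809.

0.7809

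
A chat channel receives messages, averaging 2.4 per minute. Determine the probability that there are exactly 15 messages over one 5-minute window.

Over the interval, μ = 2.4 × 5 = 12 (a 5-minute window = 5 minutes).
P(N = 15) = e^(−μ) μ^15/15! = e^(−12) · 12^15/1307674368000 ≈ 0.0724.

0.0724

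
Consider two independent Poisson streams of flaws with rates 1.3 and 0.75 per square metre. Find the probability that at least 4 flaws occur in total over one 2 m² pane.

Independent Poisson processes superpose: combined rate λ = 1.3 + 0.75 = 2.05 per square metre.
Over the interval, μ = 2.05 × 2 = 4.1 (a 2 m² pane = 2 square metres).
P(N ≥ 4) = 1 − P(N ≤ 3) ≈ 0.5858.

0.5858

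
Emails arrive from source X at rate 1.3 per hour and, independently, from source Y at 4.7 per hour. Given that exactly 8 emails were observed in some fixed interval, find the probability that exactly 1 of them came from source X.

0.3137

Given the total, each event is independently from source X with probability p = λ_X/(λ_X+λ_Y) = 1.3/6 ≈ 0.2167.
So K ~ Binomial(8, 1.3/6): P(K = 1) = C(8,1) · (1.3/6)^1 · (4.7/6)^7 ≈ 0.3137.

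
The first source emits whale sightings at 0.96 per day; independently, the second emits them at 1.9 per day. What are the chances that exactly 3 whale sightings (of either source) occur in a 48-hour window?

Independent Poisson processes superpose: combined rate λ = 0.96 + 1.9 = 2.86 per day.
Over the interval, μ = 2.86 × 2 = 5.72 (a 48-hour window = 2 days).
P(N = 3) = e^(−5.72) · 5.72^3/3! ≈ 0.1023.

0.1023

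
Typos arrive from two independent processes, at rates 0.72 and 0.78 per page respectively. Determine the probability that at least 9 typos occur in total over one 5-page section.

Independent Poisson processes superpose: combined rate λ = 0.72 + 0.78 = 1.5 per page.
Over the interval, μ = 1.5 × 5 = 7.5 (a 5-page section = 5 pages).
P(N ≥ 9) = 1 − P(N ≤ 8) ≈ 0.3380.

0.3380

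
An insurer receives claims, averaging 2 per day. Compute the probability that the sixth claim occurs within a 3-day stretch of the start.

Over the interval, μ = 2 × 3 = 6 (a 3-day stretch = 3 days).
The sixth arrival falls in the interval iff at least 6 events occur there: P(S_6 ≤ t) = P(N ≥ 6) = 1 − P(N ≤ 5) ≈ 0.5543.

0.5543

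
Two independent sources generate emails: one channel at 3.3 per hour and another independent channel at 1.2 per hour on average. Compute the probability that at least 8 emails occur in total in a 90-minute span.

Independent Poisson processes superpose: combined rate λ = 3.3 + 1.2 = 4.5 per hour.
Over the interval, μ = 4.5 × 1.5 = 6.75 (a 90-minute span = 1.5 hours).
P(N ≥ 8) = 1 − P(N ≤ 7) ≈ 0.3641.

0.3641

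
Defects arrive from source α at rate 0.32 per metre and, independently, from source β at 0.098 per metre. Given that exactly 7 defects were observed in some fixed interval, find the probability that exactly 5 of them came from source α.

0.3035

Given the total, each event is independently from source α with probability p = λ_α/(λ_α+λ_β) = 0.32/0.418 ≈ 0.7656.
So K ~ Binomial(7, 0.32/0.418): P(K = 5) = C(7,5) · (0.32/0.418)^5 · (0.098/0.418)^2 ≈ 0.3035.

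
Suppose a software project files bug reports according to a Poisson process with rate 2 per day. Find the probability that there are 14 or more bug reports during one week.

Over the interval, μ = 2 × 7 = 14 (a week = 7 days).
P(N ≥ 14) = 1 − P(N ≤ 13) = 1 − Σ_{j=0}^{13} e^(−μ) μ^j/j! ≈ 0.5356.

0.5356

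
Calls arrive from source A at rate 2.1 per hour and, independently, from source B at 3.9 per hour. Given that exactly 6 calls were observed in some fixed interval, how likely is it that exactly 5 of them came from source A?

0.0205

Given the total, each event is independently from source A with probability p = λ_A/(λ_A+λ_B) = 2.1/6 = 0.3500.
So K ~ Binomial(6, 2.1/6): P(K = 5) = C(6,5) · (2.1/6)^5 · (3.9/6)^1 ≈ 0.0205.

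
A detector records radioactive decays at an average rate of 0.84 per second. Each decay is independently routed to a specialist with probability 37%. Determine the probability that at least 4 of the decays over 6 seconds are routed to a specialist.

Thinning: the decays that are routed to a specialist themselves form a Poisson process with rate 0.37 × 0.84 = 0.3108 per second.
Over the interval, μ = 0.3108 × 6 = 1.8648 (6 seconds).
P(N ≥ 4) = 1 − P(N ≤ 3) ≈ 0.1193.

0.1193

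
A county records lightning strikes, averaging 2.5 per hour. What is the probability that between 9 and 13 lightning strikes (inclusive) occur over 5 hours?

Over the interval, μ = 2.5 × 5 = 12.5 (5 hours).
P(9 ≤ N ≤ 13) = Σ_{j=9}^{13} e^(−12.5) · 12.5^j/j! ≈ 0.5029.

0.5029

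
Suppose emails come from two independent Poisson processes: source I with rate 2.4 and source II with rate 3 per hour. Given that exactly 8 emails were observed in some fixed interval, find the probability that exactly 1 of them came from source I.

0.0581

Given the total, each event is independently from source I with probability p = λ_I/(λ_I+λ_II) = 2.4/5.4 ≈ 0.4444.
So K ~ Binomial(8, 2.4/5.4): P(K = 1) = C(8,1) · (2.4/5.4)^1 · (3/5.4)^7 ≈ 0.0581.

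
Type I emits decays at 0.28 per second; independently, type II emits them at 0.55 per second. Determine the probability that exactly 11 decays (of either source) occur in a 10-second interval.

Independent Poisson processes superpose: combined rate λ = 0.28 + 0.55 = 0.83 per second.
Over the interval, μ = 0.83 × 10 = 8.3 (a 10-second interval = 10 seconds).
P(N = 11) = e^(−8.3) · 8.3^11/11! ≈ 0.0802.

0.0802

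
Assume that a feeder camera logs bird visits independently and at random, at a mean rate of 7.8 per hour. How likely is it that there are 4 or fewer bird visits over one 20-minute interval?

Over the interval, μ = 7.8 × 1/3 = 2.6 (a 20-minute interval = 1/3 hours).
P(N ≤ 4) = Σ_{j=0}^{4} e^(−μ) μ^j/j! ≈ 0.8774.

0.8774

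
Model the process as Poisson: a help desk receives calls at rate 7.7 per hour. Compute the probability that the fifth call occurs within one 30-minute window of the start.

0.3419

Over the interval, μ = 7.7 × 0.5 = 3.85 (a 30-minute window = 0.5 hours).
The fifth arrival falls in the interval iff at least 5 events occur there: P(S_5 ≤ t) = P(N ≥ 5) = 1 − P(N ≤ 4) ≈ 0.3419.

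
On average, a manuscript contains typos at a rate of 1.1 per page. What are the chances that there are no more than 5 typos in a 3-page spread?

Over the interval, μ = 1.1 × 3 = 3.3 (a 3-page spread = 3 pages).
P(N ≤ 5) = Σ_{j=0}^{5} e^(−μ) μ^j/j! ≈ 0.8829.

0.8829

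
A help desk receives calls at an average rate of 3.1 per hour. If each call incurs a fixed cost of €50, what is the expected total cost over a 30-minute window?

€77.5

E[N] = 3.1 × 0.5 = 1.55 (a 30-minute window = 0.5 hours); E[cost] = 1.55 × €50 = €77.5.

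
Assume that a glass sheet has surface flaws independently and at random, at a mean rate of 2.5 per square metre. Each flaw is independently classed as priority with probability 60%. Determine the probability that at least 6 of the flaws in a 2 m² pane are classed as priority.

0.0839

Thinning: the flaws that are classed as priority themselves form a Poisson process with rate 0.6 × 2.5 = 1.5 per square metre.
Over the interval, μ = 1.5 × 2 = 3 (a 2 m² pane = 2 square metres).
P(N ≥ 6) = 1 − P(N ≤ 5) ≈ 0.0839.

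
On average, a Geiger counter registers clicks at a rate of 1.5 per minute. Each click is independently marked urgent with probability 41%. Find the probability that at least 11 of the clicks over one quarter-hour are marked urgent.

0.3210

Thinning: the clicks that are marked urgent themselves form a Poisson process with rate 0.41 × 1.5 = 0.615 per minute.
Over the interval, μ = 0.615 × 15 = 9.225 (a quarter-hour = 15 minutes).
P(N ≥ 11) = 1 − P(N ≤ 10) ≈ 0.3210.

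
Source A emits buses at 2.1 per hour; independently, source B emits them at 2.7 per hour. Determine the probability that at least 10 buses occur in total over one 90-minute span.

Independent Poisson processes superpose: combined rate λ = 2.1 + 2.7 = 4.8 per hour.
Over the interval, μ = 4.8 × 1.5 = 7.2 (a 90-minute span = 1.5 hours).
P(N ≥ 10) = 1 − P(N ≤ 9) ≈ 0.1904.

0.1904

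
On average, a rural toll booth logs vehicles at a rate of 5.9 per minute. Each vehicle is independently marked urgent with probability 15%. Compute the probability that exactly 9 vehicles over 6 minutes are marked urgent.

0.0457

Thinning: the vehicles that are marked urgent themselves form a Poisson process with rate 0.15 × 5.9 = 0.885 per minute.
Over the interval, μ = 0.885 × 6 = 5.31 (6 minutes).
P(N = 9) = e^(−5.31) · 5.31^9/9! ≈ 0.0457.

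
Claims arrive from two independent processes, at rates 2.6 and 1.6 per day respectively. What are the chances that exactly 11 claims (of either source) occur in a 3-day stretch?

Independent Poisson processes superpose: combined rate λ = 2.6 + 1.6 = 4.2 per day.
Over the interval, μ = 4.2 × 3 = 12.6 (a 3-day stretch = 3 days).
P(N = 11) = e^(−12.6) · 12.6^11/11! ≈ 0.1074.

0.1074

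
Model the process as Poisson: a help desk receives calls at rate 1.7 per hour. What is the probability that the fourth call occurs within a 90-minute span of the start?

Over the interval, μ = 1.7 × 1.5 = 2.55 (a 90-minute span = 1.5 hours).
The fourth arrival falls in the interval iff at least 4 events occur there: P(S_4 ≤ t) = P(N ≥ 4) = 1 − P(N ≤ 3) ≈ 0.2532.

0.2532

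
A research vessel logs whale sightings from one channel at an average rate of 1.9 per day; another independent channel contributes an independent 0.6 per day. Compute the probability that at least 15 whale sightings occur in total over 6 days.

0.5343

Independent Poisson processes superpose: combined rate λ = 1.9 + 0.6 = 2.5 per day.
Over the interval, μ = 2.5 × 6 = 15 (6 days).
P(N ≥ 15) = 1 − P(N ≤ 14) ≈ 0.5343.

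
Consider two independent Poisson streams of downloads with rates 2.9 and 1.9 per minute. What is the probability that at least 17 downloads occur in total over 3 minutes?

Independent Poisson processes superpose: combined rate λ = 2.9 + 1.9 = 4.8 per minute.
Over the interval, μ = 4.8 × 3 = 14.4 (3 minutes).
P(N ≥ 17) = 1 − P(N ≤ 16) ≈ 0.2796.

0.2796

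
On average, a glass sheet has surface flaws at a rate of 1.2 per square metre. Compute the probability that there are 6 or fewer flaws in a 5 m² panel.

Over the interval, μ = 1.2 × 5 = 6 (a 5 m² panel = 5 square metres).
P(N ≤ 6) = Σ_{j=0}^{6} e^(−μ) μ^j/j! ≈ 0.6063.

0.6063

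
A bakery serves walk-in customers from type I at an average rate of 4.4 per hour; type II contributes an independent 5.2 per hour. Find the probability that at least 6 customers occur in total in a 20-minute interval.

0.1054

Independent Poisson processes superpose: combined rate λ = 4.4 + 5.2 = 9.6 per hour.
Over the interval, μ = 9.6 × 1/3 = 3.2 (a 20-minute interval = 1/3 hours).
P(N ≥ 6) = 1 − P(N ≤ 5) ≈ 0.1054.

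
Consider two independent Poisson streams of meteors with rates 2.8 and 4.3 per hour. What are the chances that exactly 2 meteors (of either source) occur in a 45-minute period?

0.0690

Independent Poisson processes superpose: combined rate λ = 2.8 + 4.3 = 7.1 per hour.
Over the interval, μ = 7.1 × 0.75 = 5.325 (a 45-minute period = 0.75 hours).
P(N = 2) = e^(−5.325) · 5.325^2/2! ≈ 0.0690.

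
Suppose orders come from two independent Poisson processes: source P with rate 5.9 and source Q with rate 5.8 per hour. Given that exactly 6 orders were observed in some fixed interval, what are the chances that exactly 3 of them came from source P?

Given the total, each event is independently from source P with probability p = λ_P/(λ_P+λ_Q) = 5.9/11.7 ≈ 0.5043.
So K ~ Binomial(6, 5.9/11.7): P(K = 3) = C(6,3) · (5.9/11.7)^3 · (5.8/11.7)^3 ≈ 0.3124.

0.3124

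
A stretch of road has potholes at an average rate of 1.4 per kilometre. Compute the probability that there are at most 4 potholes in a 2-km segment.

Over the interval, μ = 1.4 × 2 = 2.8 (a 2-km segment = 2 kilometres).
P(N ≤ 4) = Σ_{j=0}^{4} e^(−μ) μ^j/j! ≈ 0.8477.

0.8477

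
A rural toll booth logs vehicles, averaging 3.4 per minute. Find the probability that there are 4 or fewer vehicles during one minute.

0.7442

With mean μ = 3.4 per minute,
P(N ≤ 4) = Σ_{j=0}^{4} e^(−μ) μ^j/j! ≈ 0.7442.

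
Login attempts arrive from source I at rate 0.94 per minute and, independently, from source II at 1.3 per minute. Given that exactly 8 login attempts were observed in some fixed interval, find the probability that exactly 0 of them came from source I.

0.0129

Given the total, each event is independently from source I with probability p = λ_I/(λ_I+λ_II) = 0.94/2.24 ≈ 0.4196.
So K ~ Binomial(8, 0.94/2.24): P(K = 0) = C(8,0) · (0.94/2.24)^0 · (1.3/2.24)^8 ≈ 0.0129.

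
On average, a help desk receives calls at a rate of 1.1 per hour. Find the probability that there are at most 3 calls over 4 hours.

0.3594

Over the interval, μ = 1.1 × 4 = 4.4 (4 hours).
P(N ≤ 3) = Σ_{j=0}^{3} e^(−μ) μ^j/j! ≈ 0.3594.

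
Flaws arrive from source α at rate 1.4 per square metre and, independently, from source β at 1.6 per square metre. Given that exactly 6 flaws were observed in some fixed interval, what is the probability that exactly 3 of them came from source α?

Given the total, each event is independently from source α with probability p = λ_α/(λ_α+λ_β) = 1.4/3 ≈ 0.4667.
So K ~ Binomial(6, 1.4/3): P(K = 3) = C(6,3) · (1.4/3)^3 · (1.6/3)^3 ≈ 0.3084.

0.3084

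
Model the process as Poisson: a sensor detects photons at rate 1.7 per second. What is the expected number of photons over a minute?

E[N] = λt = 1.7 × 60 = 102 (a minute = 60 seconds).

102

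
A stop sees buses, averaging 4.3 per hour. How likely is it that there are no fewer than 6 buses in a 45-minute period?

Over the interval, μ = 4.3 × 0.75 = 3.225 (a 45-minute period = 0.75 hours).
P(N ≥ 6) = 1 − P(N ≤ 5) = 1 − Σ_{j=0}^{5} e^(−μ) μ^j/j! ≈ 0.1083.

0.1083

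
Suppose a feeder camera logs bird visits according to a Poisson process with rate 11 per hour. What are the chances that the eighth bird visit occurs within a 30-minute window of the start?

Over the interval, μ = 11 × 0.5 = 5.5 (a 30-minute window = 0.5 hours).
The eighth arrival falls in the interval iff at least 8 events occur there: P(S_8 ≤ t) = P(N ≥ 8) = 1 − P(N ≤ 7) ≈ 0.1905.

0.1905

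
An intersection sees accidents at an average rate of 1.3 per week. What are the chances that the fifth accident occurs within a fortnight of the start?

0.1226

Over the interval, μ = 1.3 × 2 = 2.6 (a fortnight = 2 weeks).
The fifth arrival falls in the interval iff at least 5 events occur there: P(S_5 ≤ t) = P(N ≥ 5) = 1 − P(N ≤ 4) ≈ 0.1226.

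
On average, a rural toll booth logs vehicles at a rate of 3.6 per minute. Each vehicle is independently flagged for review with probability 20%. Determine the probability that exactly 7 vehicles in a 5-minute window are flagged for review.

Thinning: the vehicles that are flagged for review themselves form a Poisson process with rate 0.2 × 3.6 = 0.72 per minute.
Over the interval, μ = 0.72 × 5 = 3.6 (a 5-minute window = 5 minutes).
P(N = 7) = e^(−3.6) · 3.6^7/7! ≈ 0.0425.

0.0425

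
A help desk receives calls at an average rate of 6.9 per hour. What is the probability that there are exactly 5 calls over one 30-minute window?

0.1293

Over the interval, μ = 6.9 × 0.5 = 3.45 (a 30-minute window = 0.5 hours).
P(N = 5) = e^(−μ) μ^5/5! = e^(−3.45) · 3.45^5/120 ≈ 0.1293.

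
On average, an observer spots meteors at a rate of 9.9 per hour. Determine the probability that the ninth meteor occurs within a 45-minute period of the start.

Over the interval, μ = 9.9 × 0.75 = 7.425 (a 45-minute period = 0.75 hours).
The ninth arrival falls in the interval iff at least 9 events occur there: P(S_9 ≤ t) = P(N ≥ 9) = 1 − P(N ≤ 8) ≈ 0.3278.

0.3278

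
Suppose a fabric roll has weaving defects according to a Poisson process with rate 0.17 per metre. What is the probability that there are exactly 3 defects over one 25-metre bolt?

Over the interval, μ = 0.17 × 25 = 4.25 (a 25-metre bolt = 25 metres).
P(N = 3) = e^(−μ) μ^3/3! = e^(−4.25) · 4.25^3/6 ≈ 0.1825.

0.1825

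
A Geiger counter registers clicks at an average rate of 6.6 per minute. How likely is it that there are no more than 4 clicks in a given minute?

With mean μ = 6.6 per minute,
P(N ≤ 4) = Σ_{j=0}^{4} e^(−μ) μ^j/j! ≈ 0.2127.

0.2127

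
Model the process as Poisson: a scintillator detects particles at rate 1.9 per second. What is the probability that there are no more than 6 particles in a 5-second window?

Over the interval, μ = 1.9 × 5 = 9.5 (a 5-second window = 5 seconds).
P(N ≤ 6) = Σ_{j=0}^{6} e^(−μ) μ^j/j! ≈ 0.1649.

0.1649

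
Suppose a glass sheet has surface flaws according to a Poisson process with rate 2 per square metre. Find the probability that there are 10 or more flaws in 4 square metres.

Over the interval, μ = 2 × 4 = 8 (4 square metres).
P(N ≥ 10) = 1 − P(N ≤ 9) = 1 − Σ_{j=0}^{9} e^(−μ) μ^j/j! ≈ 0.2834.

0.2834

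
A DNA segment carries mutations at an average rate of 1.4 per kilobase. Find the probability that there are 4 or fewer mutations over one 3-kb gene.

0.5898

Over the interval, μ = 1.4 × 3 = 4.2 (a 3-kb gene = 3 kilobases).
P(N ≤ 4) = Σ_{j=0}^{4} e^(−μ) μ^j/j! ≈ 0.5898.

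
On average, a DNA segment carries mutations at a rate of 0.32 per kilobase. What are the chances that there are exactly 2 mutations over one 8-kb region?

Over the interval, μ = 0.32 × 8 = 2.56 (an 8-kb region = 8 kilobases).
P(N = 2) = e^(−μ) μ^2/2! = e^(−2.56) · 2.56^2/2 ≈ 0.2533.

0.2533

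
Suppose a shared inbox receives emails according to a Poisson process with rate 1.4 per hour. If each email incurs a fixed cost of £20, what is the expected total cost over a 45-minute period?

£21

E[N] = 1.4 × 0.75 = 1.05 (a 45-minute period = 0.75 hours); E[cost] = 1.05 × £20 = £21.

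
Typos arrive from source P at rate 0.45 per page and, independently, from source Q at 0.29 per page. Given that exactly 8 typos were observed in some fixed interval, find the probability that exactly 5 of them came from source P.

Given the total, each event is independently from source P with probability p = λ_P/(λ_P+λ_Q) = 0.45/0.74 ≈ 0.6081.
So K ~ Binomial(8, 0.45/0.74): P(K = 5) = C(8,5) · (0.45/0.74)^5 · (0.29/0.74)^3 ≈ 0.2803.

0.2803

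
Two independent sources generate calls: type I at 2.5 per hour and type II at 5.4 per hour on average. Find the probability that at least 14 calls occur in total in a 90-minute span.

0.3027

Independent Poisson processes superpose: combined rate λ = 2.5 + 5.4 = 7.9 per hour.
Over the interval, μ = 7.9 × 1.5 = 11.85 (a 90-minute span = 1.5 hours).
P(N ≥ 14) = 1 − P(N ≤ 13) ≈ 0.3027.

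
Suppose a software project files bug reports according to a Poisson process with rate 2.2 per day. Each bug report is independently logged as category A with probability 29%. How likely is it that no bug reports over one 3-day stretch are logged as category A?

Thinning: the bug reports that are logged as category A themselves form a Poisson process with rate 0.29 × 2.2 = 0.638 per day.
Over the interval, μ = 0.638 × 3 = 1.914 (a 3-day stretch = 3 days).
P(N = 0) = e^(−1.914) · 1.914^0/0! ≈ 0.1475.

0.1475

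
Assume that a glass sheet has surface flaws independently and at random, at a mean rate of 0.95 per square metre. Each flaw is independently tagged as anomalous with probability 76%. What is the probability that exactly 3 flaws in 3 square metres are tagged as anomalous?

Thinning: the flaws that are tagged as anomalous themselves form a Poisson process with rate 0.76 × 0.95 = 0.722 per square metre.
Over the interval, μ = 0.722 × 3 = 2.166 (3 square metres).
P(N = 3) = e^(−2.166) · 2.166^3/3! ≈ 0.1942.

0.1942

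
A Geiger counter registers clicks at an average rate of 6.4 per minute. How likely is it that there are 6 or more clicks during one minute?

0.6163

With mean μ = 6.4 per minute,
P(N ≥ 6) = 1 − P(N ≤ 5) = 1 − Σ_{j=0}^{5} e^(−μ) μ^j/j! ≈ 0.6163.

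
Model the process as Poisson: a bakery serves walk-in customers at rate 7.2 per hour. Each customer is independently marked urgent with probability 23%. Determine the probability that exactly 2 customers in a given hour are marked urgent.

Thinning: the customers that are marked urgent themselves form a Poisson process with rate 0.23 × 7.2 = 1.656 per hour.
So μ = 1.656.
P(N = 2) = e^(−1.656) · 1.656^2/2! ≈ 0.2618.

0.2618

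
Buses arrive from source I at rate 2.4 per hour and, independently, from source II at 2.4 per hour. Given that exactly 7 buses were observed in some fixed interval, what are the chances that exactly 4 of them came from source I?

Given the total, each event is independently from source I with probability p = λ_I/(λ_I+λ_II) = 2.4/4.8 = 0.5000.
So K ~ Binomial(7, 2.4/4.8): P(K = 4) = C(7,4) · (2.4/4.8)^4 · (2.4/4.8)^3 ≈ 0.2734.

0.2734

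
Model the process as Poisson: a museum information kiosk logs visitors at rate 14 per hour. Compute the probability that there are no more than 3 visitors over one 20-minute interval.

0.3150

Over the interval, μ = 14 × 1/3 ≈ 4.66667 (a 20-minute interval = 1/3 hours).
P(N ≤ 3) = Σ_{j=0}^{3} e^(−μ) μ^j/j! ≈ 0.3150.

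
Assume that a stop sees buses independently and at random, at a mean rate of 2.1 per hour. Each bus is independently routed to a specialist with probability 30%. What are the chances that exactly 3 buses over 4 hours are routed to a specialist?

Thinning: the buses that are routed to a specialist themselves form a Poisson process with rate 0.3 × 2.1 = 0.63 per hour.
Over the interval, μ = 0.63 × 4 = 2.52 (4 hours).
P(N = 3) = e^(−2.52) · 2.52^3/3! ≈ 0.2146.

0.2146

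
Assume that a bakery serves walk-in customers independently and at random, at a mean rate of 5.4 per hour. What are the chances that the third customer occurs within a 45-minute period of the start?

Over the interval, μ = 5.4 × 0.75 = 4.05 (a 45-minute period = 0.75 hours).
The third arrival falls in the interval iff at least 3 events occur there: P(S_3 ≤ t) = P(N ≥ 3) = 1 − P(N ≤ 2) ≈ 0.7691.

0.7691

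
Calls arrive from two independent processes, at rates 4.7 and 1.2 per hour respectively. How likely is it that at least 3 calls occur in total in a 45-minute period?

0.8178

Independent Poisson processes superpose: combined rate λ = 4.7 + 1.2 = 5.9 per hour.
Over the interval, μ = 5.9 × 0.75 = 4.425 (a 45-minute period = 0.75 hours).
P(N ≥ 3) = 1 − P(N ≤ 2) ≈ 0.8178.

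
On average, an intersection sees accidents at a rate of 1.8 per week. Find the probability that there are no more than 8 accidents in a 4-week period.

0.7027

Over the interval, μ = 1.8 × 4 = 7.2 (a 4-week period = 4 weeks).
P(N ≤ 8) = Σ_{j=0}^{8} e^(−μ) μ^j/j! ≈ 0.7027.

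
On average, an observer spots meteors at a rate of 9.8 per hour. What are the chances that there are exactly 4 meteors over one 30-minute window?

Over the interval, μ = 9.8 × 0.5 = 4.9 (a 30-minute window = 0.5 hours).
P(N = 4) = e^(−μ) μ^4/4! = e^(−4.9) · 4.9^4/24 ≈ 0.1789.

0.1789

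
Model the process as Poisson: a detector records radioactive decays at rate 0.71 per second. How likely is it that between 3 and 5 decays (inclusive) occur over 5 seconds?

Over the interval, μ = 0.71 × 5 = 3.55 (5 seconds).
P(3 ≤ N ≤ 5) = Σ_{j=3}^{5} e^(−3.55) · 3.55^j/j! ≈ 0.5392.

0.5392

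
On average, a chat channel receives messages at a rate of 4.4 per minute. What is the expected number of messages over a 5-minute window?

E[N] = λt = 4.4 × 5 = 22 (a 5-minute window = 5 minutes).

22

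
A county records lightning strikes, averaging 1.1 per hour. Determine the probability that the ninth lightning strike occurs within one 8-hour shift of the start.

Over the interval, μ = 1.1 × 8 = 8.8 (an 8-hour shift = 8 hours).
The ninth arrival falls in the interval iff at least 9 events occur there: P(S_9 ≤ t) = P(N ≥ 9) = 1 − P(N ≤ 8) ≈ 0.5177.

0.5177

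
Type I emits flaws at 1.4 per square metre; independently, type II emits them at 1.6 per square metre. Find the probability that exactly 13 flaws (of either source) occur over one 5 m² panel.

Independent Poisson processes superpose: combined rate λ = 1.4 + 1.6 = 3 per square metre.
Over the interval, μ = 3 × 5 = 15 (a 5 m² panel = 5 square metres).
P(N = 13) = e^(−15) · 15^13/13! ≈ 0.0956.

0.0956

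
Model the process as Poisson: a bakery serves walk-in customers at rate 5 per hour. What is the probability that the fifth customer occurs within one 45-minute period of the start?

0.3225

Over the interval, μ = 5 × 0.75 = 3.75 (a 45-minute period = 0.75 hours).
The fifth arrival falls in the interval iff at least 5 events occur there: P(S_5 ≤ t) = P(N ≥ 5) = 1 − P(N ≤ 4) ≈ 0.3225.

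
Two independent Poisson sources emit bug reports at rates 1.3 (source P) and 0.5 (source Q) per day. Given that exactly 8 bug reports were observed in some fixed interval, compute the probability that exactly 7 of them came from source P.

0.2278

Given the total, each event is independently from source P with probability p = λ_P/(λ_P+λ_Q) = 1.3/1.8 ≈ 0.7222.
So K ~ Binomial(8, 1.3/1.8): P(K = 7) = C(8,7) · (1.3/1.8)^7 · (0.5/1.8)^1 ≈ 0.2278.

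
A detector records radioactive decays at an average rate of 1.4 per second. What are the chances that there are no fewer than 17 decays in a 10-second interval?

Over the interval, μ = 1.4 × 10 = 14 (a 10-second interval = 10 seconds).
P(N ≥ 17) = 1 − P(N ≤ 16) = 1 − Σ_{j=0}^{16} e^(−μ) μ^j/j! ≈ 0.2441.

0.2441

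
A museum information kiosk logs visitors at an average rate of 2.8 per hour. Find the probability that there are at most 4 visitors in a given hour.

0.8477

With mean μ = 2.8 per hour,
P(N ≤ 4) = Σ_{j=0}^{4} e^(−μ) μ^j/j! ≈ 0.8477.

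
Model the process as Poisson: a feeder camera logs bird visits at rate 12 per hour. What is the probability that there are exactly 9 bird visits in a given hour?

0.0874

With mean μ = 12 per hour,
P(N = 9) = e^(−μ) μ^9/9! = e^(−12) · 12^9/362880 ≈ 0.0874.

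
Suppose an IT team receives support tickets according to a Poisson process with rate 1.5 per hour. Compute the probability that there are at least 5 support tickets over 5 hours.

Over the interval, μ = 1.5 × 5 = 7.5 (5 hours).
P(N ≥ 5) = 1 − P(N ≤ 4) = 1 − Σ_{j=0}^{4} e^(−μ) μ^j/j! ≈ 0.8679.

0.8679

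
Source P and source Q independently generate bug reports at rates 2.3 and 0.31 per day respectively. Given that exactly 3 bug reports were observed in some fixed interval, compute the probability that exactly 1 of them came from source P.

Given the total, each event is independently from source P with probability p = λ_P/(λ_P+λ_Q) = 2.3/2.61 ≈ 0.8812.
So K ~ Binomial(3, 2.3/2.61): P(K = 1) = C(3,1) · (2.3/2.61)^1 · (0.31/2.61)^2 ≈ 0.0373.

0.0373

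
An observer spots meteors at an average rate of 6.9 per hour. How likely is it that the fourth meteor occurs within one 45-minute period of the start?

Over the interval, μ = 6.9 × 0.75 = 5.175 (a 45-minute period = 0.75 hours).
The fourth arrival falls in the interval iff at least 4 events occur there: P(S_4 ≤ t) = P(N ≥ 4) = 1 − P(N ≤ 3) ≈ 0.7587.

0.7587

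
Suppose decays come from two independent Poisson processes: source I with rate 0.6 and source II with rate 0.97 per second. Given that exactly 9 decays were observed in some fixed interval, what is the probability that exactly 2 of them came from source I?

Given the total, each event is independently from source I with probability p = λ_I/(λ_I+λ_II) = 0.6/1.57 ≈ 0.3822.
So K ~ Binomial(9, 0.6/1.57): P(K = 2) = C(9,2) · (0.6/1.57)^2 · (0.97/1.57)^7 ≈ 0.1807.

0.1807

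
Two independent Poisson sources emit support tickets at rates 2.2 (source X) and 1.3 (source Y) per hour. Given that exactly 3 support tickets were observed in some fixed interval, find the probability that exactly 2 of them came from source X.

0.4403

Given the total, each event is independently from source X with probability p = λ_X/(λ_X+λ_Y) = 2.2/3.5 ≈ 0.6286.
So K ~ Binomial(3, 2.2/3.5): P(K = 2) = C(3,2) · (2.2/3.5)^2 · (1.3/3.5)^1 ≈ 0.4403.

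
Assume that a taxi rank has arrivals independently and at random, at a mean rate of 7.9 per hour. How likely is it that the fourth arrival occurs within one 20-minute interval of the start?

0.2713

Over the interval, μ = 7.9 × 1/3 ≈ 2.63333 (a 20-minute interval = 1/3 hours).
The fourth arrival falls in the interval iff at least 4 events occur there: P(S_4 ≤ t) = P(N ≥ 4) = 1 − P(N ≤ 3) ≈ 0.2713.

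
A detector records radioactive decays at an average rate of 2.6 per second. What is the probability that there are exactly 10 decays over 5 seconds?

Over the interval, μ = 2.6 × 5 = 13 (5 seconds).
P(N = 10) = e^(−μ) μ^10/10! = e^(−13) · 13^10/3628800 ≈ 0.0859.

0.0859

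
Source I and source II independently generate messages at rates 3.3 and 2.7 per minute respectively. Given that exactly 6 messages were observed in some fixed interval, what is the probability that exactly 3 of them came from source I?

Given the total, each event is independently from source I with probability p = λ_I/(λ_I+λ_II) = 3.3/6 = 0.5500.
So K ~ Binomial(6, 3.3/6): P(K = 3) = C(6,3) · (3.3/6)^3 · (2.7/6)^3 ≈ 0.3032.

0.3032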